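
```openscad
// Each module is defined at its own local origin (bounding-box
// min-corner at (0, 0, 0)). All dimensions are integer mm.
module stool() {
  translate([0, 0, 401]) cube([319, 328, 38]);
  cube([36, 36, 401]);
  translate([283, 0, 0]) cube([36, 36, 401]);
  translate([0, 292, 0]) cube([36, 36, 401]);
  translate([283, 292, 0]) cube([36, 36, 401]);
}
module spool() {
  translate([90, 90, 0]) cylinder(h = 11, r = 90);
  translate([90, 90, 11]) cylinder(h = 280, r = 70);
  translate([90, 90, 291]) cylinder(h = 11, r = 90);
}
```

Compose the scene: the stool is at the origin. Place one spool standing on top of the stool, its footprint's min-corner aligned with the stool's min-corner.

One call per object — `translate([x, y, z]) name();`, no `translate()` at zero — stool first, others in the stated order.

stool();
translate([0, 0, 439]) spool();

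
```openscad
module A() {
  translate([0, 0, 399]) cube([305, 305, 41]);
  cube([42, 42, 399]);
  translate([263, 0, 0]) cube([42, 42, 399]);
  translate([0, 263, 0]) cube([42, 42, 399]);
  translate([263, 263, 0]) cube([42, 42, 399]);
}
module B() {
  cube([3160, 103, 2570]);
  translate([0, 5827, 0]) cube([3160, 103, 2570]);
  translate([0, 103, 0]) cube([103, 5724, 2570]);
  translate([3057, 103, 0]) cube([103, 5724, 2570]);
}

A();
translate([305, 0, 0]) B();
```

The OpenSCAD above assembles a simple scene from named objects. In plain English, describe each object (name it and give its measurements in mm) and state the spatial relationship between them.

A is a four-legged stool. The seat is a 305×305×41 mm slab whose top surface is at z = 440 mm; four square legs, each 42×42 mm in cross-section, run from the floor (z = 0) to the underside of the seat, each flush with a corner of the seat.

B is the wall frame of a small rectangular building: four walls, each 2570 mm tall and 103 mm thick, enclosing a footprint 3160 mm (x) by 5930 mm (y) outside-to-outside, with no floor or roof. The front and back walls (the −y and +y sides) span the full width; the two side walls fit between them.

The house frame is against the stool's +x side, with their −y faces flush.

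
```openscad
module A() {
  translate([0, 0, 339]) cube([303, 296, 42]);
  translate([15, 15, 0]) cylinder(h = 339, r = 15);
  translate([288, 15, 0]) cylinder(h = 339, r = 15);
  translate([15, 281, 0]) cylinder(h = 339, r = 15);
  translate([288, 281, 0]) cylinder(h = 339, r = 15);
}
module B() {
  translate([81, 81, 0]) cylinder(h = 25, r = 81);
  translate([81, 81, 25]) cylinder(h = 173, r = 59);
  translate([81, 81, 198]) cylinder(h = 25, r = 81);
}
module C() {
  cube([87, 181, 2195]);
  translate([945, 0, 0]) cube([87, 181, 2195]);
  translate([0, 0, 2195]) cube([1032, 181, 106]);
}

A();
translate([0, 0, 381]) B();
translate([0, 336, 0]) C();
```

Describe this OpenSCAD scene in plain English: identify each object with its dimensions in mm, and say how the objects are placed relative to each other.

A is a simple wooden stool: a rectangular seat 303 mm (x) by 296 mm (y), 42 mm thick, top face at z = 381 mm, on four round legs, each 30 mm in diameter. The legs rest on z = 0, each leg's axis is inset half a diameter from the nearest pair of seat edges (so the leg's bounding box is flush with the corner).

B is a spool: two coaxial disc flanges of radius 81 mm and thickness 25 mm, joined by a core cylinder of radius 59 mm and height 173 mm. The lower flange rests on z = 0 and the three cylinders share a vertical axis.

C is a rectangular door frame: two vertical jambs of 87×181 mm section, 2195 mm tall, with a clear opening 858 mm wide between their inner faces. A header 106 mm tall and 181 mm deep lies on top of the jambs and spans the full outside width.

The spool is on top of the stool. The door frame is on the floor beside the stool on its +y side.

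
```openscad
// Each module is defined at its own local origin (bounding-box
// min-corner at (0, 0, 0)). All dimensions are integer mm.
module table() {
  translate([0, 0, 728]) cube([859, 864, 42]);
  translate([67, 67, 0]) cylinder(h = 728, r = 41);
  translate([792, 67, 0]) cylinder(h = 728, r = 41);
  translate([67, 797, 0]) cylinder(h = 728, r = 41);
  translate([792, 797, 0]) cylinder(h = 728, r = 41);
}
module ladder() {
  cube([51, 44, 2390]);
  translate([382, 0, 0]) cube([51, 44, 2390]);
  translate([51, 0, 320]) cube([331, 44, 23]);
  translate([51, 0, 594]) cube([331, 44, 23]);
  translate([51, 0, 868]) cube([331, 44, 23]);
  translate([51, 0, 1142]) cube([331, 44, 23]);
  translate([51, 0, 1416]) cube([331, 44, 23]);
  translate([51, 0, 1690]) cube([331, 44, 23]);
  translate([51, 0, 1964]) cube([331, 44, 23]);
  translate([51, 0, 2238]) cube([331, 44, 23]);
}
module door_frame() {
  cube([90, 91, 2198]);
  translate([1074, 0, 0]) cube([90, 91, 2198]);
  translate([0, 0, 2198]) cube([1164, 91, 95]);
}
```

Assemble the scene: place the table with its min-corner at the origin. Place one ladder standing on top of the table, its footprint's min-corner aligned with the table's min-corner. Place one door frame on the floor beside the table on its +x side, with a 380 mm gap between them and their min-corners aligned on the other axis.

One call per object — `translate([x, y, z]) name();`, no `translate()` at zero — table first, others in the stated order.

table();
translate([0, 0, 770]) ladder();
translate([1239, 0, 0]) door_frame();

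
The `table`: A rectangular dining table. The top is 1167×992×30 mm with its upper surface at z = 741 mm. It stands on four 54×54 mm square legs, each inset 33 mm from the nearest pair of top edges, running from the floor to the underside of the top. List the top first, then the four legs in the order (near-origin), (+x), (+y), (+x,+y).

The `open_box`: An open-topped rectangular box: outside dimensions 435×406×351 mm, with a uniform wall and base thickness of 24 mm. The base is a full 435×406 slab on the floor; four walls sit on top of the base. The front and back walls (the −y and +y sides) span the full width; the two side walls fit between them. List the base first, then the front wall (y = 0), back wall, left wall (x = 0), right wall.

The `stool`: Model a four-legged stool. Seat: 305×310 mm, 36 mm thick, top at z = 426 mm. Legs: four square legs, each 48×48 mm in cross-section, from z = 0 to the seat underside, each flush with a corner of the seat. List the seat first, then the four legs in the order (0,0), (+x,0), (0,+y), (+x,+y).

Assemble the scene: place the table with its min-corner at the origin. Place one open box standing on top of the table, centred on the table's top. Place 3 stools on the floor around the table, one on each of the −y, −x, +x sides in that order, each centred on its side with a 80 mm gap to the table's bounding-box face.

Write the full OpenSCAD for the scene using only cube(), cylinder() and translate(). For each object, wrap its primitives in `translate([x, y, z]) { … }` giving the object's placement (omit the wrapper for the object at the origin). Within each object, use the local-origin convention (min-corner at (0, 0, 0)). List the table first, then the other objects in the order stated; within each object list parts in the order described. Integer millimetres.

translate([0, 0, 711]) cube([1167, 992, 30]);
translate([33, 33, 0]) cube([54, 54, 711]);
translate([1080, 33, 0]) cube([54, 54, 711]);
translate([33, 905, 0]) cube([54, 54, 711]);
translate([1080, 905, 0]) cube([54, 54, 711]);
translate([366, 293, 741]) {
  cube([435, 406, 24]);
  translate([0, 0, 24]) cube([435, 24, 327]);
  translate([0, 382, 24]) cube([435, 24, 327]);
  translate([0, 24, 24]) cube([24, 358, 327]);
  translate([411, 24, 24]) cube([24, 358, 327]);
}
translate([431, -390, 0]) {
  translate([0, 0, 390]) cube([305, 310, 36]);
  cube([48, 48, 390]);
  translate([257, 0, 0]) cube([48, 48, 390]);
  translate([0, 262, 0]) cube([48, 48, 390]);
  translate([257, 262, 0]) cube([48, 48, 390]);
}
translate([-385, 341, 0]) {
  translate([0, 0, 390]) cube([305, 310, 36]);
  cube([48, 48, 390]);
  translate([257, 0, 0]) cube([48, 48, 390]);
  translate([0, 262, 0]) cube([48, 48, 390]);
  translate([257, 262, 0]) cube([48, 48, 390]);
}
translate([1247, 341, 0]) {
  translate([0, 0, 390]) cube([305, 310, 36]);
  cube([48, 48, 390]);
  translate([257, 0, 0]) cube([48, 48, 390]);
  translate([0, 262, 0]) cube([48, 48, 390]);
  translate([257, 262, 0]) cube([48, 48, 390]);
}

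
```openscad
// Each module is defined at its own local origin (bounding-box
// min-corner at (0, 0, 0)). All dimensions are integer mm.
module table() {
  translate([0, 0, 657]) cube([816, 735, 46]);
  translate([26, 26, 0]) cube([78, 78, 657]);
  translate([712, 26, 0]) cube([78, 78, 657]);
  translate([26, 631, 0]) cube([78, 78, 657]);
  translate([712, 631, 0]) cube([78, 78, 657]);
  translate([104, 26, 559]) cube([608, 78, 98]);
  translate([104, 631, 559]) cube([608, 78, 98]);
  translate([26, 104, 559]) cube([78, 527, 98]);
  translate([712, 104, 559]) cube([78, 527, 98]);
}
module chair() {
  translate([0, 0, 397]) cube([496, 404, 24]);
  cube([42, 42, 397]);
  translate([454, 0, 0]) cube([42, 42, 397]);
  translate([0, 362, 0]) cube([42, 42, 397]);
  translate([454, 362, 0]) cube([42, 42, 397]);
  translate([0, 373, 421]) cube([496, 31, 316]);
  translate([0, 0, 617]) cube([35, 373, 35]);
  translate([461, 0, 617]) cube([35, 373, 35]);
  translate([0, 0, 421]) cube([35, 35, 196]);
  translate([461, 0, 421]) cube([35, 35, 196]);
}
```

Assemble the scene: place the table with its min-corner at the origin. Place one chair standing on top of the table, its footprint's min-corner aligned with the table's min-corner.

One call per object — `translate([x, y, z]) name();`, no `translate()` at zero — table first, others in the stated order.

table();
translate([0, 0, 703]) chair();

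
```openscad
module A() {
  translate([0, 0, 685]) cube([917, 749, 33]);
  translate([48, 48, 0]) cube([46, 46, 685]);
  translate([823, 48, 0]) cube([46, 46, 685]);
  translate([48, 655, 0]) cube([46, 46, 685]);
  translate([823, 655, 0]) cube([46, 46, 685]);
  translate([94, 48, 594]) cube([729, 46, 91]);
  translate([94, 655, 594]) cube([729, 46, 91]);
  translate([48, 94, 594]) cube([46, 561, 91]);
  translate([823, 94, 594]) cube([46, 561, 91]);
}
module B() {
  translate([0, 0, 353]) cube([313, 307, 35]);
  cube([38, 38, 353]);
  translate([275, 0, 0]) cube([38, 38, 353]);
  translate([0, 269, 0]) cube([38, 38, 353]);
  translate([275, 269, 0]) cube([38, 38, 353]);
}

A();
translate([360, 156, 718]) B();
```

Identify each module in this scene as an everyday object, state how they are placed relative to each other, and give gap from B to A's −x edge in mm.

The stool's min-x is at 360; the table's min-x is 0; gap = 360 mm.

A is a table. B is a stool. The stool is on top of the table. The gap from the stool to the table's −x edge is 360 mm.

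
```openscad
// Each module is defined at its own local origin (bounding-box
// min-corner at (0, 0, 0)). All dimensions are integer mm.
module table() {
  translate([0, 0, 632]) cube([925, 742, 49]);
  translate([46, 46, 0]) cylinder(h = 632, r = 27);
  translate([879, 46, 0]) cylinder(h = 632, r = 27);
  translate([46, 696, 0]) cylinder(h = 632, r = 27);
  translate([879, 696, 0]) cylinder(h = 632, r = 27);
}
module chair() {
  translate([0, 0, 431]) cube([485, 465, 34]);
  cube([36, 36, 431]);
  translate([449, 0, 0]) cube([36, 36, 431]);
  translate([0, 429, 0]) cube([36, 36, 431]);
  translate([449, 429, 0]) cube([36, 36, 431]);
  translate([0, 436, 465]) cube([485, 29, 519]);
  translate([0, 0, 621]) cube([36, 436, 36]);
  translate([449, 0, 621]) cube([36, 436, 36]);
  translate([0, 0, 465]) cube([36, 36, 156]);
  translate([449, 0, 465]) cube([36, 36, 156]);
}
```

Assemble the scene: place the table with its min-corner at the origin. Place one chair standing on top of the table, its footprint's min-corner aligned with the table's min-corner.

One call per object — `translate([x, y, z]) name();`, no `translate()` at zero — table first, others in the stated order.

table();
translate([0, 0, 681]) chair();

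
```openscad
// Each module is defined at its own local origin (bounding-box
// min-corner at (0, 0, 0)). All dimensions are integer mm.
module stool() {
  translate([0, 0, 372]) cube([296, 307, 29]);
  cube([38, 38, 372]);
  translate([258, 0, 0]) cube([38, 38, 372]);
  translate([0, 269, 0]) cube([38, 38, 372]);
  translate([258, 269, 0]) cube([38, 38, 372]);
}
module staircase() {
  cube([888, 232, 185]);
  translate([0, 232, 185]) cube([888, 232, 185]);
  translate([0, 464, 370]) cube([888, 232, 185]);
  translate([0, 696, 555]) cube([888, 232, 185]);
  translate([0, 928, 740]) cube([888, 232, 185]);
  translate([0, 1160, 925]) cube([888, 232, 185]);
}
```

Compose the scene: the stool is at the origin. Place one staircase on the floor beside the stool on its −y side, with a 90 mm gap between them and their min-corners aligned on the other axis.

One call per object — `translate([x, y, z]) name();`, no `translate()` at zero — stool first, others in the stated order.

stool();
translate([0, -1482, 0]) staircase();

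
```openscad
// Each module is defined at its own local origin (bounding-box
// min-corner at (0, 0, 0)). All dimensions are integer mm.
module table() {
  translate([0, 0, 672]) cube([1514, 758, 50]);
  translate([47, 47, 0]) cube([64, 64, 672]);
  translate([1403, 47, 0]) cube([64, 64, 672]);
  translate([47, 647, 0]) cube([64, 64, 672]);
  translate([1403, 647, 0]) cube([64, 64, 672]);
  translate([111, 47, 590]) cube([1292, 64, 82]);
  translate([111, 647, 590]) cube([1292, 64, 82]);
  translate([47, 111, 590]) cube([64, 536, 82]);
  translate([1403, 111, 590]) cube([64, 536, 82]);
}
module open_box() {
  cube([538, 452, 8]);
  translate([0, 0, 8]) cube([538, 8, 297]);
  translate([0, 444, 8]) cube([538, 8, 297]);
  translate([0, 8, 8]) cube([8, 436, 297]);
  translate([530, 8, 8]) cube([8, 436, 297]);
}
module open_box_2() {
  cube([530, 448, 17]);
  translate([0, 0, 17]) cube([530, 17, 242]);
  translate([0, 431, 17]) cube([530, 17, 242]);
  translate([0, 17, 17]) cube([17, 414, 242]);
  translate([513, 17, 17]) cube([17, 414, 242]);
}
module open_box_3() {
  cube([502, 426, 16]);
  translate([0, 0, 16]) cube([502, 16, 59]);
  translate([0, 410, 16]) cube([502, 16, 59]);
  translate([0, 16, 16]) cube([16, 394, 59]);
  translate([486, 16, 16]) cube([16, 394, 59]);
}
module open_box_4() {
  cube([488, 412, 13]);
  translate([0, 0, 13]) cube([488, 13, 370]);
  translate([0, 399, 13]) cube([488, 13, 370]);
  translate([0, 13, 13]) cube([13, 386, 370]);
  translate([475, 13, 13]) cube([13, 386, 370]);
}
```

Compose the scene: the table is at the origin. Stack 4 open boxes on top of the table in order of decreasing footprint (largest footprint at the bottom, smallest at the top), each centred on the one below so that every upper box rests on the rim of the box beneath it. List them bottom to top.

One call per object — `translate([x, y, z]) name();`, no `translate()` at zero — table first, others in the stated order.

table();
translate([488, 153, 722]) open_box();
translate([492, 155, 1027]) open_box_2();
translate([506, 166, 1286]) open_box_3();
translate([513, 173, 1361]) open_box_4();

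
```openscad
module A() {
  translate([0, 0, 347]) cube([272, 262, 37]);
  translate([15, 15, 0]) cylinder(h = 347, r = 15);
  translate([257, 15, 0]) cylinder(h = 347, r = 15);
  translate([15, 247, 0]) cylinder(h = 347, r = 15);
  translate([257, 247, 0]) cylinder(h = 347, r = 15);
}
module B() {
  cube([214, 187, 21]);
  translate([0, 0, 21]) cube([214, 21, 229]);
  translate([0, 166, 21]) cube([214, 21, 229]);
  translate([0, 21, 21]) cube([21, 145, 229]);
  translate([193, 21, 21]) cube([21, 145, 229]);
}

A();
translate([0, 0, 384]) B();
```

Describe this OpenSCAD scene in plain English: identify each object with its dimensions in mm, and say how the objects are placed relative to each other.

A is a four-legged stool. The seat is a 272×262×37 mm slab whose top surface is at z = 384 mm; four round legs, each 30 mm in diameter, run from the floor (z = 0) to the underside of the seat, each leg's axis is inset half a diameter from the nearest pair of seat edges (so the leg's bounding box is flush with the corner).

B is an open storage box with external size 214×187×250 mm and wall thickness 21 mm (the base is also 21 mm thick). The base covers the whole footprint; the four walls stand on the base, with the y-facing walls full-width and the x-facing walls fitting between their inner faces.

The open box is on top of the stool.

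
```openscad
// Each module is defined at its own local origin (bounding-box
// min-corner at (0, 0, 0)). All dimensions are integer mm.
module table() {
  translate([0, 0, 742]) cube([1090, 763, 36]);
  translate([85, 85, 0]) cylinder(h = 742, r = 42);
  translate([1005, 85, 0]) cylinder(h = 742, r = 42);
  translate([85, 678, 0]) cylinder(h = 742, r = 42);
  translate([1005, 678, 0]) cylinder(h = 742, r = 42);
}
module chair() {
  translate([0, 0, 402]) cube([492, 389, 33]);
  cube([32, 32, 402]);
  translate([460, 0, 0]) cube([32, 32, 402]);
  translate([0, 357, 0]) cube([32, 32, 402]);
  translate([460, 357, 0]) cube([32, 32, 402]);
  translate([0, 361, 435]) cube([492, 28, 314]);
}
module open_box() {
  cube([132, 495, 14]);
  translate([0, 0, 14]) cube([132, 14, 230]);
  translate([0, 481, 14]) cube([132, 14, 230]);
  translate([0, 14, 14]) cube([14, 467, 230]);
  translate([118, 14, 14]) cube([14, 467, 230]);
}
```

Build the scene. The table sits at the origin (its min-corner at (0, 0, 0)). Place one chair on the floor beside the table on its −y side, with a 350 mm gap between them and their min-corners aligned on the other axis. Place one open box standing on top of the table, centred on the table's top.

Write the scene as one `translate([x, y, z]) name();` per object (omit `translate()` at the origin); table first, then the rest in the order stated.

table();
translate([0, -739, 0]) chair();
translate([479, 134, 778]) open_box();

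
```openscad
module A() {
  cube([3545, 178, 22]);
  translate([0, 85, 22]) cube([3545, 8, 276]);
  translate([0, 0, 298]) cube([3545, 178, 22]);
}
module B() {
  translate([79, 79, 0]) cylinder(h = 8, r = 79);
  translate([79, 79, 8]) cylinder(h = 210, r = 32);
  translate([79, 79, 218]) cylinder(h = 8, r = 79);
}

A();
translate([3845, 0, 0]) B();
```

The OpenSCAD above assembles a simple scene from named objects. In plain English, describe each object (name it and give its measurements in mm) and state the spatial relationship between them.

A is an I-beam lying along x, 3545 mm long. Overall section height 320 mm. Two flanges 178 mm wide (y) and 22 mm thick, one on the floor and one at the top; a web 8 mm thick runs between them, centred on the flange width.

B is a spool: two coaxial disc flanges of radius 79 mm and thickness 8 mm, joined by a core cylinder of radius 32 mm and height 210 mm. The lower flange rests on z = 0 and the three cylinders share a vertical axis.

The spool is on the floor beside the I-beam on its +x side.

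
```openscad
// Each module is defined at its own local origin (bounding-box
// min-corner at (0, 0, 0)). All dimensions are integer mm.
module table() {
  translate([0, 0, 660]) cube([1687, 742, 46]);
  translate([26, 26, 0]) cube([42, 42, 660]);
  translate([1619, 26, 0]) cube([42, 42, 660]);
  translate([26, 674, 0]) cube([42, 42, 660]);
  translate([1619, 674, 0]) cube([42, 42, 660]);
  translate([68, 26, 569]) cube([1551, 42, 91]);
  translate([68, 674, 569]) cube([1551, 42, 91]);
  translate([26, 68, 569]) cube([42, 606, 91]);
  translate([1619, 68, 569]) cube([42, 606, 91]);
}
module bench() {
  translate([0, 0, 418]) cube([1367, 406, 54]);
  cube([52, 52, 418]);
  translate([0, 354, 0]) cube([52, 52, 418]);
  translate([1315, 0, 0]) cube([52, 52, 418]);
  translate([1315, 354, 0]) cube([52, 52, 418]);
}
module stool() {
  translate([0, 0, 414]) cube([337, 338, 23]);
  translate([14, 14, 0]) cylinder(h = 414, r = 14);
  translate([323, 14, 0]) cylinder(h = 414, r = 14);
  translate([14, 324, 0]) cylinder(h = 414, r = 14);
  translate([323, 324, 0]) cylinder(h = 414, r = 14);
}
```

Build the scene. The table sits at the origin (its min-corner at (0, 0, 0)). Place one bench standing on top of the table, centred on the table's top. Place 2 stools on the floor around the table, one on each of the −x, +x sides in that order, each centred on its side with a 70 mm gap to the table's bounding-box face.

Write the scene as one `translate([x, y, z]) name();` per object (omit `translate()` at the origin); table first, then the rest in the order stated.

table();
translate([160, 168, 706]) bench();
translate([-407, 202, 0]) stool();
translate([1757, 202, 0]) stool();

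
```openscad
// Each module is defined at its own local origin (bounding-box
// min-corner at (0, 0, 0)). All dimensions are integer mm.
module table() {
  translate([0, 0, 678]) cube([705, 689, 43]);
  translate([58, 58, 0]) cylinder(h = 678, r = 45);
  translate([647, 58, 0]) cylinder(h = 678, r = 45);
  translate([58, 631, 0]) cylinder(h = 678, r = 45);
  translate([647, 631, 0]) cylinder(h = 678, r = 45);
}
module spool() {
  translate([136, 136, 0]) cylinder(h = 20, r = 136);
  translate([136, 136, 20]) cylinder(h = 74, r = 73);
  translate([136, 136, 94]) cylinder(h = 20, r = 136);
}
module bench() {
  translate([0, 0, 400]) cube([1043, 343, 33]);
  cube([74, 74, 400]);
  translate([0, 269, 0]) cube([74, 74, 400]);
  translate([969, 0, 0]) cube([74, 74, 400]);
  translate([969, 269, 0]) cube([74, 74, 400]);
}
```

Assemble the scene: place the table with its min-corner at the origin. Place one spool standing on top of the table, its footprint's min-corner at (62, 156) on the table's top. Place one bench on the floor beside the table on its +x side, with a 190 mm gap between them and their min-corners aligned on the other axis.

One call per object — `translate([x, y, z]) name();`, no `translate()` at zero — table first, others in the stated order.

table();
translate([62, 156, 721]) spool();
translate([895, 0, 0]) bench();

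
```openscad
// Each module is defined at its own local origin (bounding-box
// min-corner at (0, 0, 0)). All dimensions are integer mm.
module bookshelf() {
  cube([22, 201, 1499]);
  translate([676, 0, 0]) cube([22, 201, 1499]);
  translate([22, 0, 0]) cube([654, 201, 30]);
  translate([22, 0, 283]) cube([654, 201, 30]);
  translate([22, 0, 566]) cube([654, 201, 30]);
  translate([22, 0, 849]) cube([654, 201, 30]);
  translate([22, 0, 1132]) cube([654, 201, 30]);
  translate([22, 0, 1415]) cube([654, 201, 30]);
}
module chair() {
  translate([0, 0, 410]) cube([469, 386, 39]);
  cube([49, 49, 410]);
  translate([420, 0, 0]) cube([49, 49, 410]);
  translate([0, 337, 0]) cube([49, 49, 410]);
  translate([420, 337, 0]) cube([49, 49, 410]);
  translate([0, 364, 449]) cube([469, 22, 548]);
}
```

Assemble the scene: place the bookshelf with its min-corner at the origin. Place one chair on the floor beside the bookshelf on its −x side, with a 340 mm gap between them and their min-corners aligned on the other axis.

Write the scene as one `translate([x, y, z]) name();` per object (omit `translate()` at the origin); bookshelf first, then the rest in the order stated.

bookshelf();
translate([-809, 0, 0]) chair();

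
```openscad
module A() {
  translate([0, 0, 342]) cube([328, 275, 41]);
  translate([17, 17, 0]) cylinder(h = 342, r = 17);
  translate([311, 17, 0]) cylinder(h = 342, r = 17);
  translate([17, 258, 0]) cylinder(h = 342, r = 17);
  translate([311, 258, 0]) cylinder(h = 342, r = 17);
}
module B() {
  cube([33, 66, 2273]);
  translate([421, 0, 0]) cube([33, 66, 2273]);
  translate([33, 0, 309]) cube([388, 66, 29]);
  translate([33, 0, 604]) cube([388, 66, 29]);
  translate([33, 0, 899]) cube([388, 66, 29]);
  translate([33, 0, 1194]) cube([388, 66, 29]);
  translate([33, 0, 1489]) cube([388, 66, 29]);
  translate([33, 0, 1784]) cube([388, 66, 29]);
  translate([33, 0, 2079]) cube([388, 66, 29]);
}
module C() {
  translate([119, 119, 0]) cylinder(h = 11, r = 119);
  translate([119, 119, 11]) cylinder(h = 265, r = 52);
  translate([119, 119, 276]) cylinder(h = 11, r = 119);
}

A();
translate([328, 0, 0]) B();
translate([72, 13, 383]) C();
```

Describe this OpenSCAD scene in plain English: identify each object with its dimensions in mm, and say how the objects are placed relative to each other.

A is a four-legged stool. The seat is a 328×275×41 mm slab whose top surface is at z = 383 mm; four round legs, each 34 mm in diameter, run from the floor (z = 0) to the underside of the seat, each leg's axis is inset half a diameter from the nearest pair of seat edges (so the leg's bounding box is flush with the corner).

B is a wooden ladder with two side rails of 33×66 mm section and 2273 mm height, set 454 mm apart overall. Between them run 7 rectangular rungs (66 mm deep, 29 mm thick), front faces flush with the rails' −y face. The bottom of the first rung is 309 mm above the floor and each subsequent rung is 295 mm higher than the one below.

C is a spool: two coaxial disc flanges of radius 119 mm and thickness 11 mm, joined by a core cylinder of radius 52 mm and height 265 mm. The lower flange rests on z = 0 and the three cylinders share a vertical axis.

The ladder is against the stool's +x side, with their −y faces flush. The spool is on top of the stool.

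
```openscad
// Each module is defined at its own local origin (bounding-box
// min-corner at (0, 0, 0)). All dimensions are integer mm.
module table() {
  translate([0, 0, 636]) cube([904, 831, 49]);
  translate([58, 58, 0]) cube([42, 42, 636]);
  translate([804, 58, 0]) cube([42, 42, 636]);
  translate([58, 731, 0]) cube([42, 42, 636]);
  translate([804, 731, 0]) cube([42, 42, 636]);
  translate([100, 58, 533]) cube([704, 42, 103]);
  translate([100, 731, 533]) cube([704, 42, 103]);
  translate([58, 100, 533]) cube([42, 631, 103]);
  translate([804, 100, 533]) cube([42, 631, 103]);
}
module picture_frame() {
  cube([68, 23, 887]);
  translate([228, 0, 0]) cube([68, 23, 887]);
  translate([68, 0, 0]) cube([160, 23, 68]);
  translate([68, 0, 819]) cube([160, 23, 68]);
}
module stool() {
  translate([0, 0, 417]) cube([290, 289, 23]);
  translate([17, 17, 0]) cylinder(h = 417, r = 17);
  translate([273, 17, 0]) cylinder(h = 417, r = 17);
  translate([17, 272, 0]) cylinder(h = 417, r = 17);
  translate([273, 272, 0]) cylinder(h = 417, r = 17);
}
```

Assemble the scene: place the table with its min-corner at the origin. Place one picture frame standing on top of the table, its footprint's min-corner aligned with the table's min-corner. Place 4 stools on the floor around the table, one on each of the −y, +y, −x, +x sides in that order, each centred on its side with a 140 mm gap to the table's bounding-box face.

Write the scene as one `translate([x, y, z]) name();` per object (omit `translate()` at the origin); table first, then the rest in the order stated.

table();
translate([0, 0, 685]) picture_frame();
translate([307, -429, 0]) stool();
translate([307, 971, 0]) stool();
translate([-430, 271, 0]) stool();
translate([1044, 271, 0]) stool();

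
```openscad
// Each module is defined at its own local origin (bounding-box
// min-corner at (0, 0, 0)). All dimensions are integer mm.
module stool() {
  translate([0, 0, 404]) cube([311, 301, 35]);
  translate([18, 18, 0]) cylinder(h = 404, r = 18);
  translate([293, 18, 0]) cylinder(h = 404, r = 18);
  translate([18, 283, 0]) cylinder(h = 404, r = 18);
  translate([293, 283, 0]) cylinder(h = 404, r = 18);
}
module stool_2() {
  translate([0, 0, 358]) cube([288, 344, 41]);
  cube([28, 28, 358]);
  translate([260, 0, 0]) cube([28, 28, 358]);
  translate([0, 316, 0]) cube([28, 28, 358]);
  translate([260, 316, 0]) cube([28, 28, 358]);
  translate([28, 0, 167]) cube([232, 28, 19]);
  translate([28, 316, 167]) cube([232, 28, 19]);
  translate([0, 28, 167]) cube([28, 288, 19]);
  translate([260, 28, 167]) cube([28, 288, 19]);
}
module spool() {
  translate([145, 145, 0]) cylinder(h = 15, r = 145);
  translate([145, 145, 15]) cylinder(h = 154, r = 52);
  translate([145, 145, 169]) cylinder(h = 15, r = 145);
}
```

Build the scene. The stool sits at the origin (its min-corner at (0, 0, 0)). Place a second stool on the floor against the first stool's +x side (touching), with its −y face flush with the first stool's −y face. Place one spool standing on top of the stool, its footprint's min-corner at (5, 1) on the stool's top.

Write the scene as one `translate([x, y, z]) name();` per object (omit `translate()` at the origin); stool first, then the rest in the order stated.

stool();
translate([311, 0, 0]) stool_2();
translate([5, 1, 439]) spool();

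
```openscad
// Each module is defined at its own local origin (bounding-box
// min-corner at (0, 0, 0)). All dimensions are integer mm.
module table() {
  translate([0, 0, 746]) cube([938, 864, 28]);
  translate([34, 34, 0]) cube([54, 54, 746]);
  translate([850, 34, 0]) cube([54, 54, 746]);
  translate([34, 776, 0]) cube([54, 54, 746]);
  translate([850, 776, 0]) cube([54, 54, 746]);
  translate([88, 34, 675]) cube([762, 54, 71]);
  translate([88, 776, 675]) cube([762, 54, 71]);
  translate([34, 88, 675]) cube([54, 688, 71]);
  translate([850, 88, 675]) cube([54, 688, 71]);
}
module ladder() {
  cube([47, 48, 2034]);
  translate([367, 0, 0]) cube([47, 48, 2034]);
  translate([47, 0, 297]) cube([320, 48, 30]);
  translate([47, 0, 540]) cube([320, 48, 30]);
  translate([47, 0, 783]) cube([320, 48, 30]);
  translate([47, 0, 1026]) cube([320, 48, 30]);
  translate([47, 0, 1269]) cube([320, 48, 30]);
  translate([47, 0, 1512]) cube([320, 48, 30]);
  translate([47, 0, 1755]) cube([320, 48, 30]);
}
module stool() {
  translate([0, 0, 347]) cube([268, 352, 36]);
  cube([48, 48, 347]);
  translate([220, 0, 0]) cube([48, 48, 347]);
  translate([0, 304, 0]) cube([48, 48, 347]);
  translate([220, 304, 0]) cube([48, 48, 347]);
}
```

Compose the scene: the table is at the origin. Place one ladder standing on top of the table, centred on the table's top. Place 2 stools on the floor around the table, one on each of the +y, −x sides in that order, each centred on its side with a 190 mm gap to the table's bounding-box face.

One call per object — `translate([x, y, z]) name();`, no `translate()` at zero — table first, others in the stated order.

table();
translate([262, 408, 774]) ladder();
translate([335, 1054, 0]) stool();
translate([-458, 256, 0]) stool();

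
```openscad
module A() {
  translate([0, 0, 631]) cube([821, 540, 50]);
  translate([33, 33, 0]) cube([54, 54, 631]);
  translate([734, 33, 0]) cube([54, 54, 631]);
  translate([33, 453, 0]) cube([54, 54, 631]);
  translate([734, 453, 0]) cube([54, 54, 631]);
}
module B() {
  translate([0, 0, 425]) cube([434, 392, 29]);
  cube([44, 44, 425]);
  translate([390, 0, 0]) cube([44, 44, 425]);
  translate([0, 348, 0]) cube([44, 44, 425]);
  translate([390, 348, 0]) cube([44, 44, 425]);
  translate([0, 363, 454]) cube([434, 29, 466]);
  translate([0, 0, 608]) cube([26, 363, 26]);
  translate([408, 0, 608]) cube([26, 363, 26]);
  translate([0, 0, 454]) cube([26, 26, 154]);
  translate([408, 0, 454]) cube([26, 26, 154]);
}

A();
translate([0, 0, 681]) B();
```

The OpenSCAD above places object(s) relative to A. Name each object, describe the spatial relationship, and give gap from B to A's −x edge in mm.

A is a table. B is a chair. The chair is on top of the table. The gap from the chair to the table's −x edge is 0 mm.

The chair's min-x is at 0; the table's min-x is 0; gap = 0 mm.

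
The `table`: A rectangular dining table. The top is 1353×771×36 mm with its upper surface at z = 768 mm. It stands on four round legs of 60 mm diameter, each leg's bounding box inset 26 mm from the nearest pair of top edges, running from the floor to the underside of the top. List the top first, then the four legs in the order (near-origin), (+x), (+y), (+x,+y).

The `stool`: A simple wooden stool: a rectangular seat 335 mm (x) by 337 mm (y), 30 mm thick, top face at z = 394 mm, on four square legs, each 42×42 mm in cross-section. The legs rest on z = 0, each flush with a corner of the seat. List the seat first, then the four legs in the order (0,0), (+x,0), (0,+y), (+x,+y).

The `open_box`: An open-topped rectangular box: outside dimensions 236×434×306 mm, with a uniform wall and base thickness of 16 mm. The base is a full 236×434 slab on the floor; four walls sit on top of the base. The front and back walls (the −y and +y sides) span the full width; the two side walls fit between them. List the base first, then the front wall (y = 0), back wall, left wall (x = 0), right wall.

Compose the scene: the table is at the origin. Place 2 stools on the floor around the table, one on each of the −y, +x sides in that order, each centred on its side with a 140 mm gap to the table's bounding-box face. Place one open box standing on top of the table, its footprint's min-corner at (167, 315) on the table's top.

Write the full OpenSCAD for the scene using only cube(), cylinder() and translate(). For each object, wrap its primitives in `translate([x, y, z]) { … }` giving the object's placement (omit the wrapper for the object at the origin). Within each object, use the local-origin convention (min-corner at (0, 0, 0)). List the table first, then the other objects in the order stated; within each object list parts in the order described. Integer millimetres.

translate([0, 0, 732]) cube([1353, 771, 36]);
translate([56, 56, 0]) cylinder(h = 732, r = 30);
translate([1297, 56, 0]) cylinder(h = 732, r = 30);
translate([56, 715, 0]) cylinder(h = 732, r = 30);
translate([1297, 715, 0]) cylinder(h = 732, r = 30);
translate([509, -477, 0]) {
  translate([0, 0, 364]) cube([335, 337, 30]);
  cube([42, 42, 364]);
  translate([293, 0, 0]) cube([42, 42, 364]);
  translate([0, 295, 0]) cube([42, 42, 364]);
  translate([293, 295, 0]) cube([42, 42, 364]);
}
translate([1493, 217, 0]) {
  translate([0, 0, 364]) cube([335, 337, 30]);
  cube([42, 42, 364]);
  translate([293, 0, 0]) cube([42, 42, 364]);
  translate([0, 295, 0]) cube([42, 42, 364]);
  translate([293, 295, 0]) cube([42, 42, 364]);
}
translate([167, 315, 768]) {
  cube([236, 434, 16]);
  translate([0, 0, 16]) cube([236, 16, 290]);
  translate([0, 418, 16]) cube([236, 16, 290]);
  translate([0, 16, 16]) cube([16, 402, 290]);
  translate([220, 16, 16]) cube([16, 402, 290]);
}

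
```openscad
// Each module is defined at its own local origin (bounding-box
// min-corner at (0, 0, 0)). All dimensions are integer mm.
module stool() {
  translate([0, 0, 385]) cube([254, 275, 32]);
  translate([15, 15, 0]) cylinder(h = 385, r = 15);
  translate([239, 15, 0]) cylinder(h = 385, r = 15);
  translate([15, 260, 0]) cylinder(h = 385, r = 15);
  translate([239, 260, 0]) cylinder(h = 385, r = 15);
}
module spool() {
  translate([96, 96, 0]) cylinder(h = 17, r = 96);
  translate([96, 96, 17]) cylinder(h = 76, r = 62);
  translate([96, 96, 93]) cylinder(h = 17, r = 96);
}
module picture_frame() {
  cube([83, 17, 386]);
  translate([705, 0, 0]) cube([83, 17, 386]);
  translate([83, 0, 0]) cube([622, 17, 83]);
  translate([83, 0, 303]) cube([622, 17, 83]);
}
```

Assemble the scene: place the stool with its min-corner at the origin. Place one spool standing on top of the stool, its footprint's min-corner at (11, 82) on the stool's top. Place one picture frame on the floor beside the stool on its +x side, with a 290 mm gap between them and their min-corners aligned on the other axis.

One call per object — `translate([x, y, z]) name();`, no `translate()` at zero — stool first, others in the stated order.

stool();
translate([11, 82, 417]) spool();
translate([544, 0, 0]) picture_frame();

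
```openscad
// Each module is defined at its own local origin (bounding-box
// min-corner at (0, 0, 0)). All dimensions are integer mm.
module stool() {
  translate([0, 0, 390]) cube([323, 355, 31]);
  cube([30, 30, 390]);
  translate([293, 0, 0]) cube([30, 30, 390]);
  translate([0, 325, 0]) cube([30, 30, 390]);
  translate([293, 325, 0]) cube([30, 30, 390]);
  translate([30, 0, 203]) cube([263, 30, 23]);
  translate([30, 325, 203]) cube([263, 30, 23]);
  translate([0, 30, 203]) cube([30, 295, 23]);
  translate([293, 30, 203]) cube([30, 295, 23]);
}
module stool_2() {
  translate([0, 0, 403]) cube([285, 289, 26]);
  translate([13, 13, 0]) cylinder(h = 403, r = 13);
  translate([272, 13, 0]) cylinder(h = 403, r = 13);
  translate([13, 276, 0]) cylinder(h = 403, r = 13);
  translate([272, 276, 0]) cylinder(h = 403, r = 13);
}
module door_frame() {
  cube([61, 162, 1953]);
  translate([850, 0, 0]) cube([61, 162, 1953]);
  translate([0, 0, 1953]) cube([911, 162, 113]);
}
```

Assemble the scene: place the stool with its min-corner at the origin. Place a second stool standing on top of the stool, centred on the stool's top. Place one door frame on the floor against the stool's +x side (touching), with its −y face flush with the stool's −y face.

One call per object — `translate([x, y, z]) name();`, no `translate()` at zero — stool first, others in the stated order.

stool();
translate([19, 33, 421]) stool_2();
translate([323, 0, 0]) door_frame();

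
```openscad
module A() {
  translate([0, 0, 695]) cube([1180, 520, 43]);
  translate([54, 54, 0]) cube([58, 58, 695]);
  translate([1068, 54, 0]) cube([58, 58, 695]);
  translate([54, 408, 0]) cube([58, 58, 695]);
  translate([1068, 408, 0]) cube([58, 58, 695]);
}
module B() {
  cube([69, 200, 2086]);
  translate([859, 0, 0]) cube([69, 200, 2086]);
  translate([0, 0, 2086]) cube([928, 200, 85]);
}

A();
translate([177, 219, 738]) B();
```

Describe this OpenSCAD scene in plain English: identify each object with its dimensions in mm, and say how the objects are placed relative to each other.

A is a table with a 1180×520 mm rectangular top, 43 mm thick, top surface at z = 738 mm, supported by four 58×58 mm square legs, each inset 54 mm from the nearest pair of top edges, running from the floor.

B is a rectangular door frame: two vertical jambs of 69×200 mm section, 2086 mm tall, with a clear opening 790 mm wide between their inner faces. A header 85 mm tall and 200 mm deep lies on top of the jambs and spans the full outside width.

The door frame is on top of the table.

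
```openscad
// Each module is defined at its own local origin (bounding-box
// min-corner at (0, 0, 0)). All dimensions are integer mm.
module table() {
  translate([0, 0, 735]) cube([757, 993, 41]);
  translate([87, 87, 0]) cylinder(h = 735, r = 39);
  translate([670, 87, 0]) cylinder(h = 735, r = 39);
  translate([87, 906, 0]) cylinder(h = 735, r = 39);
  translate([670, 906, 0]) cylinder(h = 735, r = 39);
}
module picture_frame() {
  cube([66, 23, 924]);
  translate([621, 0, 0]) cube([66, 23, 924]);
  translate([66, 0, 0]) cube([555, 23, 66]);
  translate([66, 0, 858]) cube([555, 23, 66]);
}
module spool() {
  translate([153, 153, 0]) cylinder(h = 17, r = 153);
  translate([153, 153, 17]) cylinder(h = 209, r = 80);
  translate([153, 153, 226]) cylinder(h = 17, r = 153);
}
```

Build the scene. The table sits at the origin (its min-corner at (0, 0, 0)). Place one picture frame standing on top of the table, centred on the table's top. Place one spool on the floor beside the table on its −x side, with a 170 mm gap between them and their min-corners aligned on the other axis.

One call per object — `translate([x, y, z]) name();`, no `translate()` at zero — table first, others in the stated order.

table();
translate([35, 485, 776]) picture_frame();
translate([-476, 0, 0]) spool();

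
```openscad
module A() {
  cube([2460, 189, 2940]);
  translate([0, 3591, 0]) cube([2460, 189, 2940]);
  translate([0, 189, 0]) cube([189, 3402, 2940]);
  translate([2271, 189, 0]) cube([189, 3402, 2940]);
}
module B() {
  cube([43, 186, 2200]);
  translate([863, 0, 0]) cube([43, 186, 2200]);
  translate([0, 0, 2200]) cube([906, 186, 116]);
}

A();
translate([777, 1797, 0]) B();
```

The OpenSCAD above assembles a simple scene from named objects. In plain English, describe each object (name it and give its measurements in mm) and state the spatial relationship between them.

A is a box-shaped house frame (walls only): outside footprint 2460×3780 mm, wall height 2940 mm, wall thickness 189 mm. The two y-facing walls run the full x-width; the two x-facing walls fit between the inner faces of the y-facing walls.

B is a rectangular door frame: two vertical jambs of 43×186 mm section, 2200 mm tall, with a clear opening 820 mm wide between their inner faces. A header 116 mm tall and 186 mm deep lies on top of the jambs and spans the full outside width.

The door frame sits inside the house frame, centred.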